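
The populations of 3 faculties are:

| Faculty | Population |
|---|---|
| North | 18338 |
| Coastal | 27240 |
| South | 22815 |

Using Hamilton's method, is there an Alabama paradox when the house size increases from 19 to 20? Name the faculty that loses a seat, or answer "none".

At 19 seats: North 5, Coastal 8, South 6.
At 20 seats: North 5, Coastal 8, South 7.
No faculty's allocation decreased.

none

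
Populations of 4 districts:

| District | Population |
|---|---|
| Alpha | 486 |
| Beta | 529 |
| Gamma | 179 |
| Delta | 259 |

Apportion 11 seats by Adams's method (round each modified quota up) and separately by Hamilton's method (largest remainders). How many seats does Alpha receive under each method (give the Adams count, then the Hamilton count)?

3 and 4

Adams: Alpha 3, Beta 4, Gamma 2, Delta 2.
Hamilton: Alpha 4, Beta 4, Gamma 1, Delta 2.
Alpha gets 3 under Adams and 4 under Hamilton.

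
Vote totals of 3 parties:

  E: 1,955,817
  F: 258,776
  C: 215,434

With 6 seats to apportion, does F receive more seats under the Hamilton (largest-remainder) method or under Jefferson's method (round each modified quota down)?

Hamilton: E 5, F 1, C 0.
Jefferson: E 6, F 0, C 0.
F gets 1 under Hamilton and 0 under Jefferson.

Hamilton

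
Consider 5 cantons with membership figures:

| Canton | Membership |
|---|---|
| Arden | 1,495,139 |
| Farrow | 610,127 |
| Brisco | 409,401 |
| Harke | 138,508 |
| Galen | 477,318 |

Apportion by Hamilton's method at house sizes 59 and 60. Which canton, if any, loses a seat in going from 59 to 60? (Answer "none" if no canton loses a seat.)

Harke

At 59 seats: Arden 28, Farrow 11, Brisco 8, Harke 3, Galen 9.
At 60 seats: Arden 29, Farrow 12, Brisco 8, Harke 2, Galen 9.
Harke drops from 3 to 2.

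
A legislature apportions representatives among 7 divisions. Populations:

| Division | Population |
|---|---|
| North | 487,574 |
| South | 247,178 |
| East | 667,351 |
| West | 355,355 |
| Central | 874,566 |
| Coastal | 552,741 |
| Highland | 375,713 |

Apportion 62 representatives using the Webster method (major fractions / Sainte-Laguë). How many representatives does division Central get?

15

Standard divisor 3560478/62 ≈ 57427.065; standard quotas: North 8.490, South 4.304, East 11.621, West 6.188, Central 15.229, Coastal 9.625, Highland 6.542.
Rounding to the nearest integer gives North 8, South 4, East 12, West 6, Central 15, Coastal 10, Highland 7 — total 62, matching the house size, so no adjustment is needed.
Central receives 15.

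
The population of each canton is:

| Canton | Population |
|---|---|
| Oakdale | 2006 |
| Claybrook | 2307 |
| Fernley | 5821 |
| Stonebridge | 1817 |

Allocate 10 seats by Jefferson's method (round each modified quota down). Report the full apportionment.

Oakdale=2, Claybrook=2, Fernley=5, Stonebridge=1

Standard divisor 11951/10 ≈ 1195.1; standard quotas: Oakdale 1.679, Claybrook 1.930, Fernley 4.871, Stonebridge 1.520.
Rounding down gives 1, 1, 4, 1 = 7 seats, so the divisor must be adjusted.
With modified divisor 990: modified quotas Oakdale 2.026, Claybrook 2.330, Fernley 5.880, Stonebridge 1.835.
Rounding down: Oakdale 2, Claybrook 2, Fernley 5, Stonebridge 1 (total 10).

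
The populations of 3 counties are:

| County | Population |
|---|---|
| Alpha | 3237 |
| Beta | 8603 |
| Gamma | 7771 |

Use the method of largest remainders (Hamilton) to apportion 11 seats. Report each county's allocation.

Alpha 2; Beta 5; Gamma 4

Total 19611; standard divisor 19611/11 ≈ 1782.818.
Standard quotas: Alpha 1.8157, Beta 4.8255, Gamma 4.3588.
Lower quotas: Alpha 1, Beta 4, Gamma 4 (sum 9, leaving 2 seats).
Remainders in descending order: Beta 0.8255, Alpha 0.8157, Gamma 0.3588.
Largest remainders: Beta, Alpha receive the extra seats.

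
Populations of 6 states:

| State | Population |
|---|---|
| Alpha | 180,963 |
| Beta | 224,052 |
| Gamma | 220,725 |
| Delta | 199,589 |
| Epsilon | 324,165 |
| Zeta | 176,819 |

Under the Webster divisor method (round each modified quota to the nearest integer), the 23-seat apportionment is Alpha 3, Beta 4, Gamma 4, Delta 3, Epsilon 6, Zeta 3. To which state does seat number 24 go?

Delta

Priority for the next seat is population ÷ (current seats + 0.5).
Priorities: Alpha 51703.714, Beta 49789.333, Gamma 49050.000, Delta 57025.429, Epsilon 49871.538, Zeta 50519.714.
Highest priority: Delta.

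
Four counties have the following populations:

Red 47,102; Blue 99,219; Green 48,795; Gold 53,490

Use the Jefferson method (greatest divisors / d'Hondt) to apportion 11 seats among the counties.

Standard divisor 248606/11 ≈ 22600.545; standard quotas: Red 2.084, Blue 4.390, Green 2.159, Gold 2.367.
Rounding down gives 2, 4, 2, 2 = 10 seats, so the divisor must be adjusted.
With modified divisor 18800: modified quotas Red 2.505, Blue 5.278, Green 2.595, Gold 2.845.
Rounding down: Red 2, Blue 5, Green 2, Gold 2 (total 11).

Red: 2, Blue: 5, Green: 2, Gold: 2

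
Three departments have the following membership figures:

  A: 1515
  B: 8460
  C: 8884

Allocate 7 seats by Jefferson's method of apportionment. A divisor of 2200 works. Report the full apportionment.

A 0, B 3, C 4

With modified divisor 2200: modified quotas A 0.689, B 3.845, C 4.038.
Rounding down: A 0, B 3, C 4 (total 7).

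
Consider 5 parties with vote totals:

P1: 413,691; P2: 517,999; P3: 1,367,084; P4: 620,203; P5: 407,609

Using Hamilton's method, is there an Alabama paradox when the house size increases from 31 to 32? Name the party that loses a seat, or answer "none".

At 31 seats: P1 4, P2 5, P3 12, P4 6, P5 4.
At 32 seats: P1 4, P2 5, P3 13, P4 6, P5 4.
No party's allocation decreased.

none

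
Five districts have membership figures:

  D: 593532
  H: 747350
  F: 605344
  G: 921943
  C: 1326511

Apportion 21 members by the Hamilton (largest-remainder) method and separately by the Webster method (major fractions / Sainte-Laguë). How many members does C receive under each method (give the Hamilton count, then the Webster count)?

Hamilton: D 3, H 4, F 3, G 4, C 7.
Webster: D 3, H 4, F 3, G 5, C 6.
C gets 7 under Hamilton and 6 under Webster.

7 and 6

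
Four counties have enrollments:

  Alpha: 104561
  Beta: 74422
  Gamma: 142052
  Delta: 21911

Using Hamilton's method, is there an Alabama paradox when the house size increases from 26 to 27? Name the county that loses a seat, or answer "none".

none

At 26 seats: Alpha 8, Beta 5, Gamma 11, Delta 2.
At 27 seats: Alpha 8, Beta 6, Gamma 11, Delta 2.
No county's allocation decreased.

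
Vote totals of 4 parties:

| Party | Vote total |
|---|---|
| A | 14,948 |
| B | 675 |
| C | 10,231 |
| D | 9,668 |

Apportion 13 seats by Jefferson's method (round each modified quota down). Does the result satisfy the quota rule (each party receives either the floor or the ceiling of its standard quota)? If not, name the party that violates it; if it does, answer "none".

none

Standard quotas: A 5.471, B 0.247, C 3.744, D 3.538.
Jefferson allocation: A 6, B 0, C 4, D 3.
Every allocation lies between the lower and upper quota.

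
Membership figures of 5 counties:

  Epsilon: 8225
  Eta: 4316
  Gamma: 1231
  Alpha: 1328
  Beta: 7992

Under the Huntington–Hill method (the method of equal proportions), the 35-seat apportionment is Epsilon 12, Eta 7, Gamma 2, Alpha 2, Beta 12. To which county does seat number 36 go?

Epsilon

Priority for the next seat is population ÷ (√(s·(s+1))).
Priorities: Epsilon 658.527, Eta 576.750, Gamma 502.554, Alpha 542.154, Beta 639.872.
Highest priority: Epsilon.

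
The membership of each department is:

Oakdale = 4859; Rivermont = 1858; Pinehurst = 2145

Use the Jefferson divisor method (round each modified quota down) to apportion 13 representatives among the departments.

Standard divisor 8862/13 ≈ 681.692; standard quotas: Oakdale 7.128, Rivermont 2.726, Pinehurst 3.147.
Rounding down gives 7, 2, 3 = 12 seats, so the divisor must be adjusted.
With modified divisor 610: modified quotas Oakdale 7.966, Rivermont 3.046, Pinehurst 3.516.
Rounding down: Oakdale 7, Rivermont 3, Pinehurst 3 (total 13).

Oakdale 7, Rivermont 3, Pinehurst 3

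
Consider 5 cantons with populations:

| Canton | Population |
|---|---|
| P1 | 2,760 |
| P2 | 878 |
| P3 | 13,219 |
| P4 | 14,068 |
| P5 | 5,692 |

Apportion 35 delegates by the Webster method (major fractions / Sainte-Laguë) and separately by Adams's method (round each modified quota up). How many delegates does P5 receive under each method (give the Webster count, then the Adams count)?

5 and 6

Webster: P1 3, P2 1, P3 13, P4 13, P5 5.
Adams: P1 3, P2 1, P3 12, P4 13, P5 6.
P5 gets 5 under Webster and 6 under Adams.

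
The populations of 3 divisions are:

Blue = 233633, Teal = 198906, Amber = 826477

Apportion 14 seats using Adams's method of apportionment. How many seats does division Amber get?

9

Standard divisor 1259016/14 ≈ 89929.714; standard quotas: Blue 2.598, Teal 2.212, Amber 9.190.
Rounding up gives 3, 3, 10 = 16 seats, so the divisor must be adjusted.
With modified divisor 101400: modified quotas Blue 2.304, Teal 1.962, Amber 8.151.
Rounding up: Blue 3, Teal 2, Amber 9 (total 14).
Amber receives 9.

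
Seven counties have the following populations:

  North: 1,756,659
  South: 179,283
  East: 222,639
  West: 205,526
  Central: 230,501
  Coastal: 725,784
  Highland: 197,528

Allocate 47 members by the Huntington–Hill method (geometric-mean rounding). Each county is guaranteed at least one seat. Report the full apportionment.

With divisor 75636: modified quotas North 23.225, South 2.370, East 2.944, West 2.717, Central 3.048, Coastal 9.596, Highland 2.612.
Geometric-mean thresholds: North √(23·24)=23.495, South √(2·3)=2.449, East √(2·3)=2.449, West √(2·3)=2.449, Central √(3·4)=3.464, Coastal √(9·10)=9.487, Highland √(2·3)=2.449.
Each quota rounded against its threshold gives North 23, South 2, East 3, West 3, Central 3, Coastal 10, Highland 3 (total 47).

North 23, South 2, East 3, West 3, Central 3, Coastal 10, Highland 3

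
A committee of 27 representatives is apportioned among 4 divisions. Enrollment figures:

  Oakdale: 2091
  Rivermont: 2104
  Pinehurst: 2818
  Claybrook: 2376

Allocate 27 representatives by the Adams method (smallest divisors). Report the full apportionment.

Standard divisor 9389/27 ≈ 347.741; standard quotas: Oakdale 6.013, Rivermont 6.050, Pinehurst 8.104, Claybrook 6.833.
Rounding up gives 7, 7, 9, 7 = 30 seats, so the divisor must be adjusted.
With modified divisor 370: modified quotas Oakdale 5.651, Rivermont 5.686, Pinehurst 7.616, Claybrook 6.422.
Rounding up: Oakdale 6, Rivermont 6, Pinehurst 8, Claybrook 7 (total 27).

Oakdale=6; Rivermont=6; Pinehurst=8; Claybrook=7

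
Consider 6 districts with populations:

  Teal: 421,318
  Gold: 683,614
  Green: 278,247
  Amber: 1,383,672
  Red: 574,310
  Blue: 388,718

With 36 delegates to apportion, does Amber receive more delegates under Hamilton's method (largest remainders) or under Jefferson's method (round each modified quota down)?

Jefferson

Hamilton: Teal 4, Gold 7, Green 3, Amber 13, Red 5, Blue 4.
Jefferson: Teal 4, Gold 7, Green 2, Amber 14, Red 5, Blue 4.
Amber gets 13 under Hamilton and 14 under Jefferson.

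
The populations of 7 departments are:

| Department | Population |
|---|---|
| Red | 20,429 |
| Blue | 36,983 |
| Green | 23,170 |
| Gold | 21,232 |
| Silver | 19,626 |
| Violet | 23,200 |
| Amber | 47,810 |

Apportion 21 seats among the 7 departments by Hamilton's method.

Red: 2, Blue: 4, Green: 3, Gold: 2, Silver: 2, Violet: 3, Amber: 5

Total 192450; standard divisor 192450/21 ≈ 9164.286.
Standard quotas: Red 2.2292, Blue 4.0356, Green 2.5283, Gold 2.3168, Silver 2.1416, Violet 2.5316, Amber 5.2170.
Lower quotas: Red 2, Blue 4, Green 2, Gold 2, Silver 2, Violet 2, Amber 5 (sum 19, leaving 2 seats).
Remainders in descending order: Violet 0.5316, Green 0.5283, Gold 0.3168, Red 0.2292, Amber 0.2170, Silver 0.1416, Blue 0.0356.
The surplus seats go to Violet, Green.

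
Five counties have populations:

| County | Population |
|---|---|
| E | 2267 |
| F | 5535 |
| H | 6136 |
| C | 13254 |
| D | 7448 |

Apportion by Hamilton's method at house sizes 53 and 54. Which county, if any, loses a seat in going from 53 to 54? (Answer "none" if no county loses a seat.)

E

At 53 seats: E 4, F 9, H 9, C 20, D 11.
At 54 seats: E 3, F 9, H 9, C 21, D 12.
E drops from 4 to 3.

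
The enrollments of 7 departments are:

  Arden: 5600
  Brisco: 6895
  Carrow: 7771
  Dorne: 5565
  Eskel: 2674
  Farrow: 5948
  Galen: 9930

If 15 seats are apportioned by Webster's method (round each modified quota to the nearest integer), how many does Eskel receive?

1

Standard divisor 44383/15 ≈ 2958.867; standard quotas: Arden 1.893, Brisco 2.330, Carrow 2.626, Dorne 1.881, Eskel 0.904, Farrow 2.010, Galen 3.356.
Rounding to the nearest integer gives Arden 2, Brisco 2, Carrow 3, Dorne 2, Eskel 1, Farrow 2, Galen 3 — total 15, matching the house size, so no adjustment is needed.
Eskel receives 1.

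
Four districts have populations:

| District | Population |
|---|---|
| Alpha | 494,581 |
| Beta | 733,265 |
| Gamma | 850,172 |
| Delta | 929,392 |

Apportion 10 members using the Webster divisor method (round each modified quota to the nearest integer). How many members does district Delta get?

Standard divisor 3007410/10 ≈ 300741; standard quotas: Alpha 1.645, Beta 2.438, Gamma 2.827, Delta 3.090.
Rounding to the nearest integer gives Alpha 2, Beta 2, Gamma 3, Delta 3 — total 10, matching the house size, so no adjustment is needed.
Delta receives 3.

3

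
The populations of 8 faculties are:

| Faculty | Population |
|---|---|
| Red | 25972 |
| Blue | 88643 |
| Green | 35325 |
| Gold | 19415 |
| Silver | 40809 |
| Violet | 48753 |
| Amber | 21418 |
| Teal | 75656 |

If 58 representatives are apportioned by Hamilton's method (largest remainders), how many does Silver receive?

7

Standard divisor: 355991 ÷ 58 ≈ 6137.776.
Standard quotas: Red 4.2315, Blue 14.4422, Green 5.7553, Gold 3.1632, Silver 6.6488, Violet 7.9431, Amber 3.4895, Teal 12.3263.
Lower quotas: Red 4, Blue 14, Green 5, Gold 3, Silver 6, Violet 7, Amber 3, Teal 12 (sum 54, leaving 4 seats).
Remainders in descending order: Violet 0.9431, Green 0.7553, Silver 0.6488, Amber 0.4895, Blue 0.4422, Teal 0.3263, Red 0.2315, Gold 0.1632.
Largest remainders: Violet, Green, Silver, Amber receive the extra seats.
Silver receives 7.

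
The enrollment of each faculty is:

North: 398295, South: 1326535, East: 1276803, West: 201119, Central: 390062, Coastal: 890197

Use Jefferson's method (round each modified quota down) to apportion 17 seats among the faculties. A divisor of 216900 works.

With modified divisor 216900: modified quotas North 1.836, South 6.116, East 5.887, West 0.927, Central 1.798, Coastal 4.104.
Rounding down: North 1, South 6, East 5, West 0, Central 1, Coastal 4 (total 17).

North 1; South 6; East 5; West 0; Central 1; Coastal 4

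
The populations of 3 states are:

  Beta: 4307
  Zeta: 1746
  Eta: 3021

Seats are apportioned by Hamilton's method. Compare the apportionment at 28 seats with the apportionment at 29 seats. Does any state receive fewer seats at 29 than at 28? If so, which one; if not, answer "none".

Zeta

At 28 seats: Beta 13, Zeta 6, Eta 9.
At 29 seats: Beta 14, Zeta 5, Eta 10.
Zeta drops from 6 to 5.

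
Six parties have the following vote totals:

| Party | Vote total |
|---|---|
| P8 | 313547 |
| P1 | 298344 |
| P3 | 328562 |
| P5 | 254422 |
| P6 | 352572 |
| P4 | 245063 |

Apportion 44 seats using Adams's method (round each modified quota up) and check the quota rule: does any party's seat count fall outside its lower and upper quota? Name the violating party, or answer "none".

none

Standard quotas: P8 7.697, P1 7.323, P3 8.065, P5 6.245, P6 8.654, P4 6.015.
Adams allocation: P8 8, P1 7, P3 8, P5 6, P6 9, P4 6.
Every allocation lies between the lower and upper quota.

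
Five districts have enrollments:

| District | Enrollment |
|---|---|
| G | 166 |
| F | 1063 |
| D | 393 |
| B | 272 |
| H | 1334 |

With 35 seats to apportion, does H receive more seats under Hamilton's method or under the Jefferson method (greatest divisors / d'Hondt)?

Hamilton: G 2, F 12, D 4, B 3, H 14.
Jefferson: G 1, F 12, D 4, B 3, H 15.
H gets 14 under Hamilton and 15 under Jefferson.

Jefferson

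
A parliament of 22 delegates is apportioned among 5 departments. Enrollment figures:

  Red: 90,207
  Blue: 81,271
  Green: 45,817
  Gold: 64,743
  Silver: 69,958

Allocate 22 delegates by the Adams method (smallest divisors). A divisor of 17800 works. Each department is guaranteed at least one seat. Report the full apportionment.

With modified divisor 17800: modified quotas Red 5.068, Blue 4.566, Green 2.574, Gold 3.637, Silver 3.930.
Rounding up: Red 6, Blue 5, Green 3, Gold 4, Silver 4 (total 22).

Red 6, Blue 5, Green 3, Gold 4, Silver 4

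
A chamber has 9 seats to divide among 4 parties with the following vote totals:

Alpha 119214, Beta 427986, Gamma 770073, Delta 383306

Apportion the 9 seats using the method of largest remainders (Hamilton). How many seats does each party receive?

Alpha 1, Beta 2, Gamma 4, Delta 2

Total 1700579; standard divisor 1700579/9 ≈ 188953.222.
Standard quotas: Alpha 0.6309, Beta 2.2650, Gamma 4.0755, Delta 2.0286.
Lower quotas: Alpha 0, Beta 2, Gamma 4, Delta 2 (sum 8, leaving 1 seat).
Remainders in descending order: Alpha 0.6309, Beta 0.2650, Gamma 0.0755, Delta 0.0286.
The surplus seat goes to Alpha.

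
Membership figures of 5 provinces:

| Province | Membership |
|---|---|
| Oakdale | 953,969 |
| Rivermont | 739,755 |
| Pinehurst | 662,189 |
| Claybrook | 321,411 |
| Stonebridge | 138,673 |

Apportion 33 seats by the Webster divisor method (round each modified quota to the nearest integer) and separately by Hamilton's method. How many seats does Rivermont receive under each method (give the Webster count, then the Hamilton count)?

Webster: Oakdale 11, Rivermont 8, Pinehurst 8, Claybrook 4, Stonebridge 2.
Hamilton: Oakdale 11, Rivermont 9, Pinehurst 8, Claybrook 4, Stonebridge 1.
Rivermont gets 8 under Webster and 9 under Hamilton.

8 and 9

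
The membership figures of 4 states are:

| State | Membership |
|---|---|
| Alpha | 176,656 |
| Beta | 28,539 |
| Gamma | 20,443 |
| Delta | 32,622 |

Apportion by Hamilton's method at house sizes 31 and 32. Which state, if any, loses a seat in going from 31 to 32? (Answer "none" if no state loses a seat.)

Gamma

At 31 seats: Alpha 21, Beta 3, Gamma 3, Delta 4.
At 32 seats: Alpha 22, Beta 4, Gamma 2, Delta 4.
Gamma drops from 3 to 2.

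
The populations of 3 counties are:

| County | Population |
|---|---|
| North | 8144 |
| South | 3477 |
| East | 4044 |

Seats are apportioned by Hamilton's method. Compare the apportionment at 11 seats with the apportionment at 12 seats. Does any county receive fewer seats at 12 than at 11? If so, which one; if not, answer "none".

none

At 11 seats: North 6, South 2, East 3.
At 12 seats: North 6, South 3, East 3.
No county's allocation decreased.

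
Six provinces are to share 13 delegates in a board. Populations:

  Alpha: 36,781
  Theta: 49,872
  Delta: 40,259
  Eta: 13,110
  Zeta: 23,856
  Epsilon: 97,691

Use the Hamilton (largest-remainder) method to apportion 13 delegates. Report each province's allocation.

Alpha: 2, Theta: 2, Delta: 2, Eta: 1, Zeta: 1, Epsilon: 5

Total 261569; standard divisor 261569/13 ≈ 20120.692.
Standard quotas: Alpha 1.8280, Theta 2.4786, Delta 2.0009, Eta 0.6516, Zeta 1.1856, Epsilon 4.8553.
Lower quotas: Alpha 1, Theta 2, Delta 2, Eta 0, Zeta 1, Epsilon 4 (sum 10, leaving 3 seats).
Remainders in descending order: Epsilon 0.8553, Alpha 0.8280, Eta 0.6516, Theta 0.4786, Zeta 0.1856, Delta 0.0009.
Largest remainders: Epsilon, Alpha, Eta receive the extra seats.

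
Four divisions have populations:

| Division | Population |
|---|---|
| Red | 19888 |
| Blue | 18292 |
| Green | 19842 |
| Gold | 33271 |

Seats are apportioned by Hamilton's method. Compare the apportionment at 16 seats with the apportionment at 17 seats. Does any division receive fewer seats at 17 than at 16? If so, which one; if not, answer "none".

At 16 seats: Red 4, Blue 3, Green 3, Gold 6.
At 17 seats: Red 4, Blue 3, Green 4, Gold 6.
No division's allocation decreased.

none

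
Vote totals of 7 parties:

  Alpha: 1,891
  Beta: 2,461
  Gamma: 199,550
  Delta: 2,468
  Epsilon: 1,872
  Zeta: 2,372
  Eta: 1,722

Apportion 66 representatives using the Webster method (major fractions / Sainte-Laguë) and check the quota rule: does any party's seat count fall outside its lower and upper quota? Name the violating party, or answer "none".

Standard quotas: Alpha 0.588, Beta 0.765, Gamma 62.026, Delta 0.767, Epsilon 0.582, Zeta 0.737, Eta 0.535.
Webster allocation: Alpha 1, Beta 1, Gamma 60, Delta 1, Epsilon 1, Zeta 1, Eta 1.
Gamma has quota 62.026 (lower 62, upper 63) but receives 60 — outside the quota interval.

Gamma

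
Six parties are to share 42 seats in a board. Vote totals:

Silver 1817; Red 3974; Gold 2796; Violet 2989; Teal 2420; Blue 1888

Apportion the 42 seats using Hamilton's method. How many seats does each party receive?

Standard divisor: 15884 ÷ 42 ≈ 378.19.
Standard quotas: Silver 4.804, Red 10.508, Gold 7.393, Violet 7.903, Teal 6.399, Blue 4.992.
Lower quotas: Silver 4, Red 10, Gold 7, Violet 7, Teal 6, Blue 4 (sum 38, leaving 4 seats).
Remainders in descending order: Blue 0.992, Violet 0.903, Silver 0.804, Red 0.508, Teal 0.399, Gold 0.393.
Largest remainders: Blue, Violet, Silver, Red receive the extra seats.

Silver: 5, Red: 11, Gold: 7, Violet: 8, Teal: 6, Blue: 5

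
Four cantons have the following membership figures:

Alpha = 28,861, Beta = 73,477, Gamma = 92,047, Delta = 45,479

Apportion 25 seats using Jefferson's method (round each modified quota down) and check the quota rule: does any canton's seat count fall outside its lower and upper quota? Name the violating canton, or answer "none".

Standard quotas: Alpha 3.008, Beta 7.658, Gamma 9.594, Delta 4.740.
Jefferson allocation: Alpha 3, Beta 8, Gamma 10, Delta 4.
Every allocation lies between the lower and upper quota.

none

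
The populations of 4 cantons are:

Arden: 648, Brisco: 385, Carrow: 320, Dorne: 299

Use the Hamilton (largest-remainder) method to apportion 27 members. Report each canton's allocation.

Arden: 11, Brisco: 6, Carrow: 5, Dorne: 5

The standard divisor is 1652/27 ≈ 61.185.
Standard quotas: Arden 10.591, Brisco 6.292, Carrow 5.230, Dorne 4.887.
Lower quotas: Arden 10, Brisco 6, Carrow 5, Dorne 4 (sum 25, leaving 2 seats).
Remainders in descending order: Dorne 0.887, Arden 0.591, Brisco 0.292, Carrow 0.230.
The surplus seats go to Dorne, Arden.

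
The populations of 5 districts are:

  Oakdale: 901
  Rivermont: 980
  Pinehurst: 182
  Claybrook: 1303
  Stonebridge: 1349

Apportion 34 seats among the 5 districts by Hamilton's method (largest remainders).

Standard divisor: 4715 ÷ 34 ≈ 138.676.
Standard quotas: Oakdale 6.497, Rivermont 7.067, Pinehurst 1.312, Claybrook 9.396, Stonebridge 9.728.
Lower quotas: Oakdale 6, Rivermont 7, Pinehurst 1, Claybrook 9, Stonebridge 9 (sum 32, leaving 2 seats).
Remainders in descending order: Stonebridge 0.728, Oakdale 0.497, Claybrook 0.396, Pinehurst 0.312, Rivermont 0.067.
The surplus seats go to Stonebridge, Oakdale.

Oakdale: 7; Rivermont: 7; Pinehurst: 1; Claybrook: 9; Stonebridge: 10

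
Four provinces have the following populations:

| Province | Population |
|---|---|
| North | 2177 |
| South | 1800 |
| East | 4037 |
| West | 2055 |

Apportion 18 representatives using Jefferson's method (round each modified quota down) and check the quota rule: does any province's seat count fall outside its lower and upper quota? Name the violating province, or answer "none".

Standard quotas: North 3.892, South 3.218, East 7.217, West 3.674.
Jefferson allocation: North 4, South 3, East 7, West 4.
Every allocation lies between the lower and upper quota.

none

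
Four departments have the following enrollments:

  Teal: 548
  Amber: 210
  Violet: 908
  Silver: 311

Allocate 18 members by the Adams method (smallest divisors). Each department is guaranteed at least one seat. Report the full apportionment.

Teal=5, Amber=2, Violet=8, Silver=3

Standard divisor 1977/18 ≈ 109.833; standard quotas: Teal 4.989, Amber 1.912, Violet 8.267, Silver 2.832.
Rounding up gives 5, 2, 9, 3 = 19 seats, so the divisor must be adjusted.
With modified divisor 120: modified quotas Teal 4.567, Amber 1.750, Violet 7.567, Silver 2.592.
Rounding up: Teal 5, Amber 2, Violet 8, Silver 3 (total 18).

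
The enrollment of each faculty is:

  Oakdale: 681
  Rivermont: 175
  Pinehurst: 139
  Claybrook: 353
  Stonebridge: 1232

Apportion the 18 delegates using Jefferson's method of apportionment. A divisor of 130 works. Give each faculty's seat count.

With modified divisor 130: modified quotas Oakdale 5.238, Rivermont 1.346, Pinehurst 1.069, Claybrook 2.715, Stonebridge 9.477.
Rounding down: Oakdale 5, Rivermont 1, Pinehurst 1, Claybrook 2, Stonebridge 9 (total 18).

Oakdale 5; Rivermont 1; Pinehurst 1; Claybrook 2; Stonebridge 9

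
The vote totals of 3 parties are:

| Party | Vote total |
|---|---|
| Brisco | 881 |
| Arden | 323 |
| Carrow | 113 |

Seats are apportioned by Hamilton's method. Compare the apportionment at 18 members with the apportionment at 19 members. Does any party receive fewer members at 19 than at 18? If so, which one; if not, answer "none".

Carrow

At 18 seats: Brisco 12, Arden 4, Carrow 2.
At 19 seats: Brisco 13, Arden 5, Carrow 1.
Carrow drops from 2 to 1.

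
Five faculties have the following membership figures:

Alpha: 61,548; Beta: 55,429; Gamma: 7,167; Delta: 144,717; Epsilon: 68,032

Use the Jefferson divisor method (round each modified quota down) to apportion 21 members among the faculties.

Alpha 4; Beta 3; Gamma 0; Delta 10; Epsilon 4

Standard divisor 336893/21 ≈ 16042.524; standard quotas: Alpha 3.837, Beta 3.455, Gamma 0.447, Delta 9.021, Epsilon 4.241.
Rounding down gives 3, 3, 0, 9, 4 = 19 seats, so the divisor must be adjusted.
With modified divisor 14200: modified quotas Alpha 4.334, Beta 3.903, Gamma 0.505, Delta 10.191, Epsilon 4.791.
Rounding down: Alpha 4, Beta 3, Gamma 0, Delta 10, Epsilon 4 (total 21).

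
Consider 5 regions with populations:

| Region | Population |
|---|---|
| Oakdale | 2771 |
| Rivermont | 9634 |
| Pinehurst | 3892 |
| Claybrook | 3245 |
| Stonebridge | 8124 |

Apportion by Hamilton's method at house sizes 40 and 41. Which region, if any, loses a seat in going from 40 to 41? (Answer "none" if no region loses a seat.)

none

At 40 seats: Oakdale 4, Rivermont 14, Pinehurst 5, Claybrook 5, Stonebridge 12.
At 41 seats: Oakdale 4, Rivermont 14, Pinehurst 6, Claybrook 5, Stonebridge 12.
No region's allocation decreased.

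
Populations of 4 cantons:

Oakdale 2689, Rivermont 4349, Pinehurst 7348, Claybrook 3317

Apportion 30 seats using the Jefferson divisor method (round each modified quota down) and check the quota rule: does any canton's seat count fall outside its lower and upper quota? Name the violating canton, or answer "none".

none

Standard quotas: Oakdale 4.557, Rivermont 7.370, Pinehurst 12.452, Claybrook 5.621.
Jefferson allocation: Oakdale 4, Rivermont 7, Pinehurst 13, Claybrook 6.
Every allocation lies between the lower and upper quota.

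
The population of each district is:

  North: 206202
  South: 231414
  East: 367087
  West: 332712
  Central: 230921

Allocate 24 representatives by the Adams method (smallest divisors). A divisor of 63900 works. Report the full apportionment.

With modified divisor 63900: modified quotas North 3.227, South 3.622, East 5.745, West 5.207, Central 3.614.
Rounding up: North 4, South 4, East 6, West 6, Central 4 (total 24).

North 4, South 4, East 6, West 6, Central 4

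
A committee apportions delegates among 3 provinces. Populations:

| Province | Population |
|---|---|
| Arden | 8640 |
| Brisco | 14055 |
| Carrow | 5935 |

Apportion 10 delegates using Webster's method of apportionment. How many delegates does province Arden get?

3

Standard divisor 28630/10 ≈ 2863; standard quotas: Arden 3.018, Brisco 4.909, Carrow 2.073.
Rounding to the nearest integer gives Arden 3, Brisco 5, Carrow 2 — total 10, matching the house size, so no adjustment is needed.
Arden receives 3.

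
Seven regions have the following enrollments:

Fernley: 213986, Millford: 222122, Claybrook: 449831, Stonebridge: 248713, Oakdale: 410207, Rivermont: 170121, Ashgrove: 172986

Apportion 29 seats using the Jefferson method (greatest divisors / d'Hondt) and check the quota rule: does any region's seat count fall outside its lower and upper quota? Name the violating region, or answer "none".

Standard quotas: Fernley 3.287, Millford 3.412, Claybrook 6.910, Stonebridge 3.820, Oakdale 6.301, Rivermont 2.613, Ashgrove 2.657.
Jefferson allocation: Fernley 3, Millford 3, Claybrook 7, Stonebridge 4, Oakdale 7, Rivermont 2, Ashgrove 3.
Every allocation lies between the lower and upper quota.

none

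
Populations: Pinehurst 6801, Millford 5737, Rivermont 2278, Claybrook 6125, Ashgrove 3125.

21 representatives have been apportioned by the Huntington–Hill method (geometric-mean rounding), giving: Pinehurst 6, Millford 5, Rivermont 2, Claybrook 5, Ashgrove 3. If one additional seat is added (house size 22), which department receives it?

Priority for the next seat is population ÷ (√(s·(s+1))).
Priorities: Pinehurst 1049.417, Millford 1047.428, Rivermont 929.990, Claybrook 1118.267, Ashgrove 902.110.
Highest priority: Claybrook.

Claybrook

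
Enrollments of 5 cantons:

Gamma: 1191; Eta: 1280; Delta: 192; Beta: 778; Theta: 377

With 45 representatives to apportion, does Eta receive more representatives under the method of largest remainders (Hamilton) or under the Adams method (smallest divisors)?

Hamilton

Hamilton: Gamma 14, Eta 15, Delta 2, Beta 9, Theta 5.
Adams: Gamma 14, Eta 14, Delta 3, Beta 9, Theta 5.
Eta gets 15 under Hamilton and 14 under Adams.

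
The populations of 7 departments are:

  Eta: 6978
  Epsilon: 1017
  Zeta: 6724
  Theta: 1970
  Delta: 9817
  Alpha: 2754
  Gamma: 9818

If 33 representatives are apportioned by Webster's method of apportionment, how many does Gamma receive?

Standard divisor 39078/33 ≈ 1184.182; standard quotas: Eta 5.893, Epsilon 0.859, Zeta 5.678, Theta 1.664, Delta 8.290, Alpha 2.326, Gamma 8.291.
Rounding to the nearest integer gives Eta 6, Epsilon 1, Zeta 6, Theta 2, Delta 8, Alpha 2, Gamma 8 — total 33, matching the house size, so no adjustment is needed.
Gamma receives 8.

8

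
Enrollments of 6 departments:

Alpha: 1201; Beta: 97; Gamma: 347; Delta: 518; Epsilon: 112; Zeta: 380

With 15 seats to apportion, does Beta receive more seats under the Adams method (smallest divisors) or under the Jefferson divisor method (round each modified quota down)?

Adams: Alpha 6, Beta 1, Gamma 2, Delta 3, Epsilon 1, Zeta 2.
Jefferson: Alpha 8, Beta 0, Gamma 2, Delta 3, Epsilon 0, Zeta 2.
Beta gets 1 under Adams and 0 under Jefferson.

Adams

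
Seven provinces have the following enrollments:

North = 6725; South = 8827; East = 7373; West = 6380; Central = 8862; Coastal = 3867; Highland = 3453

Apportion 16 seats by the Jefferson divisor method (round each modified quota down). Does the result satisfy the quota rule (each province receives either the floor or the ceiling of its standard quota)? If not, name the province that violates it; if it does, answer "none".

none

Standard quotas: North 2.366, South 3.105, East 2.593, West 2.244, Central 3.117, Coastal 1.360, Highland 1.215.
Jefferson allocation: North 3, South 3, East 3, West 2, Central 3, Coastal 1, Highland 1.
Every allocation lies between the lower and upper quota.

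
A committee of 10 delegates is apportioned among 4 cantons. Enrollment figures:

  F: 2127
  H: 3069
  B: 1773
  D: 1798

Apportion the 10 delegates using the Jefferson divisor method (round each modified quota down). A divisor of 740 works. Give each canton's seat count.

With modified divisor 740: modified quotas F 2.874, H 4.147, B 2.396, D 2.430.
Rounding down: F 2, H 4, B 2, D 2 (total 10).

F: 2, H: 4, B: 2, D: 2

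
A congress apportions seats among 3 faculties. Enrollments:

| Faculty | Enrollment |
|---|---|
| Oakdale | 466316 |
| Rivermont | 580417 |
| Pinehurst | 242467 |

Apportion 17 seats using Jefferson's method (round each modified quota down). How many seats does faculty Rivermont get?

Standard divisor 1289200/17 ≈ 75835.294; standard quotas: Oakdale 6.149, Rivermont 7.654, Pinehurst 3.197.
Rounding down gives 6, 7, 3 = 16 seats, so the divisor must be adjusted.
With modified divisor 69600: modified quotas Oakdale 6.700, Rivermont 8.339, Pinehurst 3.484.
Rounding down: Oakdale 6, Rivermont 8, Pinehurst 3 (total 17).
Rivermont receives 8.

8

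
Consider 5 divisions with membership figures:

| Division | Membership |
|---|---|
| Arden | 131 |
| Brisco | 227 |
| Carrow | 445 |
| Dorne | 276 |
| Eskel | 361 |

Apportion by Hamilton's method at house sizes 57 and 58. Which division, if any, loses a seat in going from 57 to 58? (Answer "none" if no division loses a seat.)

none

At 57 seats: Arden 5, Brisco 9, Carrow 18, Dorne 11, Eskel 14.
At 58 seats: Arden 5, Brisco 9, Carrow 18, Dorne 11, Eskel 15.
No division's allocation decreased.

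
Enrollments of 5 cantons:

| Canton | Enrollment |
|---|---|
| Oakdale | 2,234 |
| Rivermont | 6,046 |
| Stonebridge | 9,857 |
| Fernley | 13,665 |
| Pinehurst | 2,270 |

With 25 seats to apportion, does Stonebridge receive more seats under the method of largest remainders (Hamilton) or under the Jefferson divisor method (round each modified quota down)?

Hamilton: Oakdale 2, Rivermont 4, Stonebridge 7, Fernley 10, Pinehurst 2.
Jefferson: Oakdale 1, Rivermont 4, Stonebridge 8, Fernley 11, Pinehurst 1.
Stonebridge gets 7 under Hamilton and 8 under Jefferson.

Jefferson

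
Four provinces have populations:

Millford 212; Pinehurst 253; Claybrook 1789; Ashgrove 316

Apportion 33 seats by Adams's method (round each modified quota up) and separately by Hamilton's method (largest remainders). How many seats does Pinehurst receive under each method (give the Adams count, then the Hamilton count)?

4 and 3

Adams: Millford 3, Pinehurst 4, Claybrook 22, Ashgrove 4.
Hamilton: Millford 3, Pinehurst 3, Claybrook 23, Ashgrove 4.
Pinehurst gets 4 under Adams and 3 under Hamilton.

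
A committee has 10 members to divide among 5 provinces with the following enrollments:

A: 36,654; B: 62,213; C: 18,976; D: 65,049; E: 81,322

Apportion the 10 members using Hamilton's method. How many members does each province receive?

A=1, B=2, C=1, D=3, E=3

Total 264214; standard divisor 264214/10 ≈ 26421.4.
Standard quotas: A 1.3873, B 2.3546, C 0.7182, D 2.4620, E 3.0779.
Lower quotas: A 1, B 2, C 0, D 2, E 3 (sum 8, leaving 2 seats).
Remainders in descending order: C 0.7182, D 0.4620, A 0.3873, B 0.3546, E 0.0779.
Largest remainders: C, D receive the extra seats.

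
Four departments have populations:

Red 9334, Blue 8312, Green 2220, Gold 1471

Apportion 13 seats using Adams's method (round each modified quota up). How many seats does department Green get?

Standard divisor 21337/13 ≈ 1641.308; standard quotas: Red 5.687, Blue 5.064, Green 1.353, Gold 0.896.
Rounding up gives 6, 6, 2, 1 = 15 seats, so the divisor must be adjusted.
With modified divisor 2000: modified quotas Red 4.667, Blue 4.156, Green 1.110, Gold 0.736.
Rounding up: Red 5, Blue 5, Green 2, Gold 1 (total 13).
Green receives 2.

2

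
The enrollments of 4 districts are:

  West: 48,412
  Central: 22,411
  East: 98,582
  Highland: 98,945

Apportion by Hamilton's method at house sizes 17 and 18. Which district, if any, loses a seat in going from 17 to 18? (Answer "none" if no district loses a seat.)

At 17 seats: West 3, Central 2, East 6, Highland 6.
At 18 seats: West 3, Central 1, East 7, Highland 7.
Central drops from 2 to 1.

Central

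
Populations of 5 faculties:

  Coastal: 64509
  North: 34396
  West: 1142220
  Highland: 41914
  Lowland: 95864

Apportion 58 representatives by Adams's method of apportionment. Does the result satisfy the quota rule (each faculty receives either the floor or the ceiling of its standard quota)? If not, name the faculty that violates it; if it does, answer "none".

West

Standard quotas: Coastal 2.713, North 1.447, West 48.045, Highland 1.763, Lowland 4.032.
Adams allocation: Coastal 3, North 2, West 47, Highland 2, Lowland 4.
West has quota 48.045 (lower 48, upper 49) but receives 47 — outside the quota interval.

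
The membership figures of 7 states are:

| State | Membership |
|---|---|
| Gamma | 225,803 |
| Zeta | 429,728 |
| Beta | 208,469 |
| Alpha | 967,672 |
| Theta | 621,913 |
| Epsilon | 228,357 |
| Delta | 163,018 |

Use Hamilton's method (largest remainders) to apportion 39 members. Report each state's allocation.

Gamma=3, Zeta=6, Beta=3, Alpha=13, Theta=9, Epsilon=3, Delta=2

Standard divisor: 2844960 ÷ 39 ≈ 72947.692.
Standard quotas: Gamma 3.0954, Zeta 5.8909, Beta 2.8578, Alpha 13.2653, Theta 8.5255, Epsilon 3.1304, Delta 2.2347.
Lower quotas: Gamma 3, Zeta 5, Beta 2, Alpha 13, Theta 8, Epsilon 3, Delta 2 (sum 36, leaving 3 seats).
Remainders in descending order: Zeta 0.8909, Beta 0.8578, Theta 0.5255, Alpha 0.2653, Delta 0.2347, Epsilon 0.1304, Gamma 0.0954.
Largest remainders: Zeta, Beta, Theta receive the extra seats.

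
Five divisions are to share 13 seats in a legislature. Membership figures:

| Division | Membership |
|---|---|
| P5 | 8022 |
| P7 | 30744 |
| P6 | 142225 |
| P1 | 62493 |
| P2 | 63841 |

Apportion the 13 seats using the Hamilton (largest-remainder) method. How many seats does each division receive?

P5: 0, P7: 1, P6: 6, P1: 3, P2: 3

Standard divisor: 307325 ÷ 13 ≈ 23640.385.
Standard quotas: P5 0.3393, P7 1.3005, P6 6.0162, P1 2.6435, P2 2.7005.
Lower quotas: P5 0, P7 1, P6 6, P1 2, P2 2 (sum 11, leaving 2 seats).
Remainders in descending order: P2 0.7005, P1 0.6435, P5 0.3393, P7 0.3005, P6 0.0162.
Largest remainders: P2, P1 receive the extra seats.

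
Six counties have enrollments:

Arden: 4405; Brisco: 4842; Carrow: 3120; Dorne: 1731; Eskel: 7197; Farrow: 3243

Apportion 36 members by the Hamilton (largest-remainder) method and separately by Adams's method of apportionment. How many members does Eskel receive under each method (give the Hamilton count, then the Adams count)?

Hamilton: Arden 6, Brisco 7, Carrow 5, Dorne 2, Eskel 11, Farrow 5.
Adams: Arden 6, Brisco 7, Carrow 5, Dorne 3, Eskel 10, Farrow 5.
Eskel gets 11 under Hamilton and 10 under Adams.

11 and 10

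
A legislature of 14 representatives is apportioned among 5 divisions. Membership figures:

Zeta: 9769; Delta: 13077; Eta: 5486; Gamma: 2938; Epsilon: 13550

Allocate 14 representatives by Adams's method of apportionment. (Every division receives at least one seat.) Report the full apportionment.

Zeta 3; Delta 4; Eta 2; Gamma 1; Epsilon 4

Standard divisor 44820/14 ≈ 3201.429; standard quotas: Zeta 3.051, Delta 4.085, Eta 1.714, Gamma 0.918, Epsilon 4.232.
Rounding up gives 4, 5, 2, 1, 5 = 17 seats, so the divisor must be adjusted.
With modified divisor 3900: modified quotas Zeta 2.505, Delta 3.353, Eta 1.407, Gamma 0.753, Epsilon 3.474.
Rounding up: Zeta 3, Delta 4, Eta 2, Gamma 1, Epsilon 4 (total 14).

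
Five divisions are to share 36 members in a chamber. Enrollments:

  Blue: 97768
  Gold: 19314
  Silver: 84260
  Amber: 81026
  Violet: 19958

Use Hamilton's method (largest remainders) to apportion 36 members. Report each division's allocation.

Blue 12; Gold 2; Silver 10; Amber 10; Violet 2

Total 302326; standard divisor 302326/36 ≈ 8397.944.
Standard quotas: Blue 11.6419, Gold 2.2998, Silver 10.0334, Amber 9.6483, Violet 2.3765.
Lower quotas: Blue 11, Gold 2, Silver 10, Amber 9, Violet 2 (sum 34, leaving 2 seats).
Remainders in descending order: Amber 0.6483, Blue 0.6419, Violet 0.3765, Gold 0.2998, Silver 0.0334.
Largest remainders: Amber, Blue receive the extra seats.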